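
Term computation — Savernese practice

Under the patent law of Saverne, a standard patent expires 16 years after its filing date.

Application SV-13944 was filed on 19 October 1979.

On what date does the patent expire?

1995-10-19

Filing date + 16 years → 19 October 1995.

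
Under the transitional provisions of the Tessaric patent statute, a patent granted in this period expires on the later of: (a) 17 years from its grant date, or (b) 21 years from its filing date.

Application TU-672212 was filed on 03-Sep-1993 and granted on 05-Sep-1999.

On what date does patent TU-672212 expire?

2016-09-05

(a) grant + 17 years → 5 September 2016.
(b) filing + 21 years → 3 September 2014.
Later of the two: 5 September 2016.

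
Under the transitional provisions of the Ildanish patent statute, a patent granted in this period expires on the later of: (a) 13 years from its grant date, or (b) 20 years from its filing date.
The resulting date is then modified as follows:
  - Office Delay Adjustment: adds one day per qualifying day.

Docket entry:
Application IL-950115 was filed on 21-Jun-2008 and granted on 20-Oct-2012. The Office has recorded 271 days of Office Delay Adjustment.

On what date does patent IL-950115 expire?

March 19, 2029

(a) grant + 13 years → 20 October 2025.
(b) filing + 20 years → 21 June 2028.
Later of the two: 21 June 2028.
Office Delay Adjustment: +271 days → 19 March 2029.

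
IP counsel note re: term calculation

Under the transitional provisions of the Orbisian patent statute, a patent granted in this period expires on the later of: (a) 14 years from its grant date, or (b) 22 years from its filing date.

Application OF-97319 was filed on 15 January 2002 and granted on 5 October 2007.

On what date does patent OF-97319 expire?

2024-01-15

(a) grant + 14 years → 5 October 2021.
(b) filing + 22 years → 15 January 2024.
Later of the two: 15 January 2024.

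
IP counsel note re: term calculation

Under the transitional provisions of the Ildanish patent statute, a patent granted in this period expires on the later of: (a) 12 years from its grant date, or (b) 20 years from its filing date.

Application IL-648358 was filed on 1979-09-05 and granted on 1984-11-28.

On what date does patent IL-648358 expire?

(a) grant + 12 years → 28 November 1996.
(b) filing + 20 years → 5 September 1999.
Later of the two: 5 September 1999.

September 5, 1999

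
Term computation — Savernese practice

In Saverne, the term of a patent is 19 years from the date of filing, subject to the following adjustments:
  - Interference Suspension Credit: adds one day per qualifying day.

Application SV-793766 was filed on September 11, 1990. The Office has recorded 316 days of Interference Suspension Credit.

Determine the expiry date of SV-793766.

Base term: filing date + 19 years → 11 September 2009.
Interference Suspension Credit: +316 days → 24 July 2010.

July 24, 2010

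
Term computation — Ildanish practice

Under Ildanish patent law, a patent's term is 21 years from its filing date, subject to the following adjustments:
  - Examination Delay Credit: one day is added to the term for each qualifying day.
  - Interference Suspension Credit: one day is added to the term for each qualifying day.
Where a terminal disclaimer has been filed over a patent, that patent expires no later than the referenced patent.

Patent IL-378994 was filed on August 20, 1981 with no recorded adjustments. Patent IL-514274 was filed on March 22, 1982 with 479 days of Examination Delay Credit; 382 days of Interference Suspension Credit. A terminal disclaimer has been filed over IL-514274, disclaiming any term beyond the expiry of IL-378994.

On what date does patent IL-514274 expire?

August 20, 2002

Natural term of IL-514274:
  Base: filing + 21 years → 22 March 2003.
  Examination Delay Credit: +479 days → 13 July 2004.
  Interference Suspension Credit: +382 days → 30 July 2005.
Expiry of referenced patent IL-378994:
  Base: filing + 21 years → 20 August 2002.
Terminal disclaimer: IL-514274 expires on the earlier of 30 July 2005 and 20 August 2002.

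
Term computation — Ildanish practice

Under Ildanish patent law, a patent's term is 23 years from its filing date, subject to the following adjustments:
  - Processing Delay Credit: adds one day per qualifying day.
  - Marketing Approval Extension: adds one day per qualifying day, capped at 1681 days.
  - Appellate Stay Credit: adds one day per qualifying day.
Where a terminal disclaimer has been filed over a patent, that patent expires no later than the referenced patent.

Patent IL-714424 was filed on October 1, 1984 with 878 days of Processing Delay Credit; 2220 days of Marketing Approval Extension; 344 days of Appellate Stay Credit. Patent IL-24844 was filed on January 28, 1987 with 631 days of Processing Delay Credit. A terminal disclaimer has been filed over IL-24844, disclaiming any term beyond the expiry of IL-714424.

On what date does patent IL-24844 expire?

2011-10-21

Natural term of IL-24844:
  Base: filing + 23 years → 28 January 2010.
  Processing Delay Credit: +631 days → 21 October 2011.
Expiry of referenced patent IL-714424:
  Base: filing + 23 years → 1 October 2007.
  Processing Delay Credit: +878 days → 25 February 2010.
  Marketing Approval Extension: 2220 days claimed exceeds the 1681-day cap, so +1681 days → 3 October 2014.
  Appellate Stay Credit: +344 days → 12 September 2015.
Terminal disclaimer: IL-24844 expires on the earlier of 21 October 2011 and 12 September 2015.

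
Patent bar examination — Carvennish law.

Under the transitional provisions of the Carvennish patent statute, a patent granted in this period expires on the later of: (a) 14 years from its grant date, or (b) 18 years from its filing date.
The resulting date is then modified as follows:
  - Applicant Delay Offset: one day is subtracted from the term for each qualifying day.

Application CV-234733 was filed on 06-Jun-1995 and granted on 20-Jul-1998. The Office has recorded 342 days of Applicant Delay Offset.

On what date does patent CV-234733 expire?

June 29, 2012

(a) grant + 14 years → 20 July 2012.
(b) filing + 18 years → 6 June 2013.
Later of the two: 6 June 2013.
Applicant Delay Offset: −342 days → 29 June 2012.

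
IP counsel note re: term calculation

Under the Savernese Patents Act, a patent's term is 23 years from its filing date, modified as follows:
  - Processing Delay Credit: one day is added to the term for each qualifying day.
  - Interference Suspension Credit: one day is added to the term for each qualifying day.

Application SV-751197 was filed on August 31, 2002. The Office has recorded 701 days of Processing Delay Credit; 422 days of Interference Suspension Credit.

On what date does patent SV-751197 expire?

2028-09-27

Base term: filing date + 23 years → 31 August 2025.
Processing Delay Credit: +701 days → 2 August 2027.
Interference Suspension Credit: +422 days → 27 September 2028.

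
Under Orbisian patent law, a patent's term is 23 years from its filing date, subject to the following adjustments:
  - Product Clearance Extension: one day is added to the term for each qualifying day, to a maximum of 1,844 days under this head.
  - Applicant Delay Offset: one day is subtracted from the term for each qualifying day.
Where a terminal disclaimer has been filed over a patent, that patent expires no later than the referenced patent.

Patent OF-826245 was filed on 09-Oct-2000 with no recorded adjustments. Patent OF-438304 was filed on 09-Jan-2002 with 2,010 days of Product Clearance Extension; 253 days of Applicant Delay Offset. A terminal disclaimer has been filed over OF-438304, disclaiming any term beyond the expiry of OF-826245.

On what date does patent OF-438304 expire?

Natural term of OF-438304:
  Base: filing + 23 years → 9 January 2025.
  Product Clearance Extension: 2010 days claimed exceeds the 1844-day cap, so +1844 days → 27 January 2030.
  Applicant Delay Offset: −253 days → 19 May 2029.
Expiry of referenced patent OF-826245:
  Base: filing + 23 years → 9 October 2023.
Terminal disclaimer: OF-438304 expires on the earlier of 19 May 2029 and 9 October 2023.

October 9, 2023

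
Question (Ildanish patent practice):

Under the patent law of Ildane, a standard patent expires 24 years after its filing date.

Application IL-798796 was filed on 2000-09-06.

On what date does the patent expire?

September 6, 2024

Filing date + 24 years → 6 September 2024.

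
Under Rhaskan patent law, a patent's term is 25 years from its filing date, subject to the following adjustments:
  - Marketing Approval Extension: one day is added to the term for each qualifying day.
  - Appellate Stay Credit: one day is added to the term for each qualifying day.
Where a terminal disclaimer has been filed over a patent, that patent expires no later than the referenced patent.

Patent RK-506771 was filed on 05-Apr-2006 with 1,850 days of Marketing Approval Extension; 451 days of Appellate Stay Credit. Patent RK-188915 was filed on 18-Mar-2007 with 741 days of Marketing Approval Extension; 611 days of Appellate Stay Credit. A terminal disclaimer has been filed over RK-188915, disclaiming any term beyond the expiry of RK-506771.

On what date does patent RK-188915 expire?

Natural term of RK-188915:
  Base: filing + 25 years → 18 March 2032.
  Marketing Approval Extension: +741 days → 29 March 2034.
  Appellate Stay Credit: +611 days → 30 November 2035.
Expiry of referenced patent RK-506771:
  Base: filing + 25 years → 5 April 2031.
  Marketing Approval Extension: +1850 days → 28 April 2036.
  Appellate Stay Credit: +451 days → 23 July 2037.
Terminal disclaimer: RK-188915 expires on the earlier of 30 November 2035 and 23 July 2037.

2035-11-30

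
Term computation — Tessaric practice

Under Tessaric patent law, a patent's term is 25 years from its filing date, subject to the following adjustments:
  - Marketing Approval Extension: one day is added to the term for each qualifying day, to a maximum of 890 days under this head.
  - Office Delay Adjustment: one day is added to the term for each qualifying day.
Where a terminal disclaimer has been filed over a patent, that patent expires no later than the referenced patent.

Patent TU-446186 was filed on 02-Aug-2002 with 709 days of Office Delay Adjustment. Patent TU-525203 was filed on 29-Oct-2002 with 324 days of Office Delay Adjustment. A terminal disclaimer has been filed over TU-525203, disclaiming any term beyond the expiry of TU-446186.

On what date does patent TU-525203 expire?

Natural term of TU-525203:
  Base: filing + 25 years → 29 October 2027.
  Office Delay Adjustment: +324 days → 17 September 2028.
Expiry of referenced patent TU-446186:
  Base: filing + 25 years → 2 August 2027.
  Office Delay Adjustment: +709 days → 11 July 2029.
Terminal disclaimer: TU-525203 expires on the earlier of 17 September 2028 and 11 July 2029.

September 17, 2028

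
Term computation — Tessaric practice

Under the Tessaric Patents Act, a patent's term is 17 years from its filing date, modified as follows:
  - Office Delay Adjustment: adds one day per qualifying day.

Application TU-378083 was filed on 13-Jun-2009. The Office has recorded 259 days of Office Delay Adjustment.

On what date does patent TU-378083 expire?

February 27, 2027

Base term: filing date + 17 years → 13 June 2026.
Office Delay Adjustment: +259 days → 27 February 2027.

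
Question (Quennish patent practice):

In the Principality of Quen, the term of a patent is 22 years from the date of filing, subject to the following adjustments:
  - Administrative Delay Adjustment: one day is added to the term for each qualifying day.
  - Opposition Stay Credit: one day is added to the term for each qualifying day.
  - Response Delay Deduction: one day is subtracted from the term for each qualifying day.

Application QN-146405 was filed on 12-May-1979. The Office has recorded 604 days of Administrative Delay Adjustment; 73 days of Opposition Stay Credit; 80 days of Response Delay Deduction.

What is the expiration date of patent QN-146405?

December 30, 2002

Base term: filing date + 22 years → 12 May 2001.
Administrative Delay Adjustment: +604 days → 6 January 2003.
Opposition Stay Credit: +73 days → 20 March 2003.
Response Delay Deduction: −80 days → 30 December 2002.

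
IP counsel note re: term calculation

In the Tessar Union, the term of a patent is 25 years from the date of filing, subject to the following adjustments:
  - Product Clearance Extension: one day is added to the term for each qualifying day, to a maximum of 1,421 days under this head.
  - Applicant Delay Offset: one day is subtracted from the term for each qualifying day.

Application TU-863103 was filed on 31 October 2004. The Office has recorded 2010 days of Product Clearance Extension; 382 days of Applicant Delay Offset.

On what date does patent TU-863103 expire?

2032-09-04

Base term: filing date + 25 years → 31 October 2029.
Product Clearance Extension: 2010 days claimed exceeds the 1421-day cap, so +1421 days → 21 September 2033.
Applicant Delay Offset: −382 days → 4 September 2032.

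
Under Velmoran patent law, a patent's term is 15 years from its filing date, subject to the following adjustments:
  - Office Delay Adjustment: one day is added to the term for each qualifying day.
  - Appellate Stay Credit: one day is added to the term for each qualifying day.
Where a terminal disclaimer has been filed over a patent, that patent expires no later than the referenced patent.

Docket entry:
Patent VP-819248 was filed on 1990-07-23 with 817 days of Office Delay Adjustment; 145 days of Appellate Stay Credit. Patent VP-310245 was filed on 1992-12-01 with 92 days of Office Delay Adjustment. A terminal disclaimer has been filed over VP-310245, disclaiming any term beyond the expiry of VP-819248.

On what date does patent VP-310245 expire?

2008-03-02

Natural term of VP-310245:
  Base: filing + 15 years → 1 December 2007.
  Office Delay Adjustment: +92 days → 2 March 2008.
Expiry of referenced patent VP-819248:
  Base: filing + 15 years → 23 July 2005.
  Office Delay Adjustment: +817 days → 18 October 2007.
  Appellate Stay Credit: +145 days → 11 March 2008.
Terminal disclaimer: VP-310245 expires on the earlier of 2 March 2008 and 11 March 2008.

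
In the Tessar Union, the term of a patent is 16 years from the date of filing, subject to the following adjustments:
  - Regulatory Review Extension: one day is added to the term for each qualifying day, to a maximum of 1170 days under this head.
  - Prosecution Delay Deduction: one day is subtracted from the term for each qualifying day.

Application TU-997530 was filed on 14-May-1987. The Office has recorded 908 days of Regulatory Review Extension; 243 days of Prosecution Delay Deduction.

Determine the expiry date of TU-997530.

2005-03-09

Base term: filing date + 16 years → 14 May 2003.
Regulatory Review Extension: 908 days (within the 1170-day cap) → +908 days → 7 November 2005.
Prosecution Delay Deduction: −243 days → 9 March 2005.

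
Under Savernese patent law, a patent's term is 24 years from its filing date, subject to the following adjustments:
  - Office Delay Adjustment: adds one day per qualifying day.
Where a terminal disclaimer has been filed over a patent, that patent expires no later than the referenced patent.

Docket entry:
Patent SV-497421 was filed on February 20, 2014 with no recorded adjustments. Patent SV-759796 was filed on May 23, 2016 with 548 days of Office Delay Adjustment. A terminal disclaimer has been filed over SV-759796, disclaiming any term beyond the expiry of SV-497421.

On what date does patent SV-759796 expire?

Natural term of SV-759796:
  Base: filing + 24 years → 23 May 2040.
  Office Delay Adjustment: +548 days → 22 November 2041.
Expiry of referenced patent SV-497421:
  Base: filing + 24 years → 20 February 2038.
Terminal disclaimer: SV-759796 expires on the earlier of 22 November 2041 and 20 February 2038.

2038-02-20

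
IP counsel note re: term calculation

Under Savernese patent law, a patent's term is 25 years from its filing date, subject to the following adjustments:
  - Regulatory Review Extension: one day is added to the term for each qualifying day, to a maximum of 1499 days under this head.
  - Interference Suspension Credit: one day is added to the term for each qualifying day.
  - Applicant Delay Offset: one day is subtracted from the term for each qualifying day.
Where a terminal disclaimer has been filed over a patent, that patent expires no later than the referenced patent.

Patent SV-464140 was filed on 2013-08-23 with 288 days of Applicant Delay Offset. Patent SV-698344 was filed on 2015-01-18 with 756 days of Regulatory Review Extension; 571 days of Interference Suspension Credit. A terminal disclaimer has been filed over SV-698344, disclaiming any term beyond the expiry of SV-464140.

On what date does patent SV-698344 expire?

November 8, 2037

Natural term of SV-698344:
  Base: filing + 25 years → 18 January 2040.
  Regulatory Review Extension: 756 days (within the 1499-day cap) → +756 days → 12 February 2042.
  Interference Suspension Credit: +571 days → 6 September 2043.
Expiry of referenced patent SV-464140:
  Base: filing + 25 years → 23 August 2038.
  Applicant Delay Offset: −288 days → 8 November 2037.
Terminal disclaimer: SV-698344 expires on the earlier of 6 September 2043 and 8 November 2037.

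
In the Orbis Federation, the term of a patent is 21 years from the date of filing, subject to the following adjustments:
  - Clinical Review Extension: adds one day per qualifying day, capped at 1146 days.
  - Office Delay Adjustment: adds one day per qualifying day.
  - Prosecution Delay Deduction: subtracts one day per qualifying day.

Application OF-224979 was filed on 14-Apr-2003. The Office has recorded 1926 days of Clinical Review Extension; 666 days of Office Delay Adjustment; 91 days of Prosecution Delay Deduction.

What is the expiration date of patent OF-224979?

Base term: filing date + 21 years → 14 April 2024.
Clinical Review Extension: 1926 days claimed exceeds the 1146-day cap, so +1146 days → 4 June 2027.
Office Delay Adjustment: +666 days → 31 March 2029.
Prosecution Delay Deduction: −91 days → 30 December 2028.

December 30, 2028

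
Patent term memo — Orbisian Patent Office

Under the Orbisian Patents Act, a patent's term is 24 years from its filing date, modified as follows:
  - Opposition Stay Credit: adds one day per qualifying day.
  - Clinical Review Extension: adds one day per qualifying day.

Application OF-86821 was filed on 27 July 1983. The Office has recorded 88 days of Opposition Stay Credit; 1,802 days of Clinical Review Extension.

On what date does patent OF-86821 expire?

Base term: filing date + 24 years → 27 July 2007.
Opposition Stay Credit: +88 days → 23 October 2007.
Clinical Review Extension: +1802 days → 28 September 2012.

2012-09-28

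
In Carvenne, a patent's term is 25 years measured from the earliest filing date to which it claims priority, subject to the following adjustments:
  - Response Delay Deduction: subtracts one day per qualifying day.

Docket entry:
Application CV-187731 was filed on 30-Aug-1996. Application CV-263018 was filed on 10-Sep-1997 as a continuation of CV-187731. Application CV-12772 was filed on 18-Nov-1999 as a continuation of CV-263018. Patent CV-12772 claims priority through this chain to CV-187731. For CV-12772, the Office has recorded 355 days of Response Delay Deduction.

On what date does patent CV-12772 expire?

Earliest priority filing: 30 August 1996.
Base term: 30 August 1996 + 25 years → 30 August 2021.
Response Delay Deduction: −355 days → 9 September 2020.

September 9, 2020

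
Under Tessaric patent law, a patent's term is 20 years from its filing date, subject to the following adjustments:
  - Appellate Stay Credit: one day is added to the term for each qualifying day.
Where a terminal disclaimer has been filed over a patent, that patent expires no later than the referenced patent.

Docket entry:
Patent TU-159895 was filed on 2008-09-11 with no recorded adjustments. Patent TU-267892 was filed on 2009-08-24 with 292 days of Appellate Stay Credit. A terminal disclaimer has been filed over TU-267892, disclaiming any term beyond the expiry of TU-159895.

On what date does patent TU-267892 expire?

2028-09-11

Natural term of TU-267892:
  Base: filing + 20 years → 24 August 2029.
  Appellate Stay Credit: +292 days → 12 June 2030.
Expiry of referenced patent TU-159895:
  Base: filing + 20 years → 11 September 2028.
Terminal disclaimer: TU-267892 expires on the earlier of 12 June 2030 and 11 September 2028.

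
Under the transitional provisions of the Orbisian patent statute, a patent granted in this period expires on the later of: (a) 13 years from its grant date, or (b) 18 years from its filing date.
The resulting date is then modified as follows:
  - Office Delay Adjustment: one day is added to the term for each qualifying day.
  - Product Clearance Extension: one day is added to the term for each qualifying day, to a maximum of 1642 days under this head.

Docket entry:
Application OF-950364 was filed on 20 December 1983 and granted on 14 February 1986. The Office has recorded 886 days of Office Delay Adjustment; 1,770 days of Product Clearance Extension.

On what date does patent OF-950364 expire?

(a) grant + 13 years → 14 February 1999.
(b) filing + 18 years → 20 December 2001.
Later of the two: 20 December 2001.
Office Delay Adjustment: +886 days → 24 May 2004.
Product Clearance Extension: 1770 days claimed exceeds the 1642-day cap, so +1642 days → 21 November 2008.

November 21, 2008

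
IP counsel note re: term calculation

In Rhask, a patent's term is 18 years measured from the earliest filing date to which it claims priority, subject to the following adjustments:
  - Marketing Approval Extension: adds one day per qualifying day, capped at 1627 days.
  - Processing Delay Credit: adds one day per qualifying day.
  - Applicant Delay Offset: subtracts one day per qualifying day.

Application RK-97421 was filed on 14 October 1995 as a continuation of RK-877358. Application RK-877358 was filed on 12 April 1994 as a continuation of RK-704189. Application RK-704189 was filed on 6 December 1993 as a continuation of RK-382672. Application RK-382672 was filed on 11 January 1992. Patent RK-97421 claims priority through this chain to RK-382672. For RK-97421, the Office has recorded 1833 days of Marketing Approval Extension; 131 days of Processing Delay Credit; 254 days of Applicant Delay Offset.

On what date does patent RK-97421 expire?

2014-02-23

Earliest priority filing: 11 January 1992.
Base term: 11 January 1992 + 18 years → 11 January 2010.
Marketing Approval Extension: 1833 days claimed exceeds the 1627-day cap, so +1627 days → 26 June 2014.
Processing Delay Credit: +131 days → 4 November 2014.
Applicant Delay Offset: −254 days → 23 February 2014.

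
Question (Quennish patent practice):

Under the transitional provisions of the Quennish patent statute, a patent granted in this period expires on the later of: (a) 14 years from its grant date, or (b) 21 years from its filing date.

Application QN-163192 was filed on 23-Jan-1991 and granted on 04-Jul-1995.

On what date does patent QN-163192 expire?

(a) grant + 14 years → 4 July 2009.
(b) filing + 21 years → 23 January 2012.
Later of the two: 23 January 2012.

2012-01-23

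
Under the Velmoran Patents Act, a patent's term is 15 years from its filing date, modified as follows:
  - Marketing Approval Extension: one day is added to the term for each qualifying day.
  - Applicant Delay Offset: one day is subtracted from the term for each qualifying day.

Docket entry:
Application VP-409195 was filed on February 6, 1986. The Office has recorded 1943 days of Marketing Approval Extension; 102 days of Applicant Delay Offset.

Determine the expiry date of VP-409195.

2006-02-21

Base term: filing date + 15 years → 6 February 2001.
Marketing Approval Extension: +1943 days → 3 June 2006.
Applicant Delay Offset: −102 days → 21 February 2006.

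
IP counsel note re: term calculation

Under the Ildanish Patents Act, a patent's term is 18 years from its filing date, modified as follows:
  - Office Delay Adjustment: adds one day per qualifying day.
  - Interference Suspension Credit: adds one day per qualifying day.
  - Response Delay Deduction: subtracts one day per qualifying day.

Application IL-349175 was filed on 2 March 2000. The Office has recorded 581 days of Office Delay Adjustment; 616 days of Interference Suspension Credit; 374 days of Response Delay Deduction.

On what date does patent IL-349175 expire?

June 2, 2020

Base term: filing date + 18 years → 2 March 2018.
Office Delay Adjustment: +581 days → 4 October 2019.
Interference Suspension Credit: +616 days → 11 June 2021.
Response Delay Deduction: −374 days → 2 June 2020.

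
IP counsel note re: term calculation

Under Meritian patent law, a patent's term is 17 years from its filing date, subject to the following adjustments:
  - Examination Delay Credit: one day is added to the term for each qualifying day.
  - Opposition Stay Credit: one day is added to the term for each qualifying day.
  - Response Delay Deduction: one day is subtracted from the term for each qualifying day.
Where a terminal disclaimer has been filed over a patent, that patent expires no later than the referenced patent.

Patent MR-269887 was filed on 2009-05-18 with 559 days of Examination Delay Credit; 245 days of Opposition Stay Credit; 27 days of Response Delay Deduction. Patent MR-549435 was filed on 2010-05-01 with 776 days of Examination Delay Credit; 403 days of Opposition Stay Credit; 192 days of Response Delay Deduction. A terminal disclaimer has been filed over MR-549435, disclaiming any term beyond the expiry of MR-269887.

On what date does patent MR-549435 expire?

2028-07-03

Natural term of MR-549435:
  Base: filing + 17 years → 1 May 2027.
  Examination Delay Credit: +776 days → 15 June 2029.
  Opposition Stay Credit: +403 days → 23 July 2030.
  Response Delay Deduction: −192 days → 12 January 2030.
Expiry of referenced patent MR-269887:
  Base: filing + 17 years → 18 May 2026.
  Examination Delay Credit: +559 days → 28 November 2027.
  Opposition Stay Credit: +245 days → 30 July 2028.
  Response Delay Deduction: −27 days → 3 July 2028.
Terminal disclaimer: MR-549435 expires on the earlier of 12 January 2030 and 3 July 2028.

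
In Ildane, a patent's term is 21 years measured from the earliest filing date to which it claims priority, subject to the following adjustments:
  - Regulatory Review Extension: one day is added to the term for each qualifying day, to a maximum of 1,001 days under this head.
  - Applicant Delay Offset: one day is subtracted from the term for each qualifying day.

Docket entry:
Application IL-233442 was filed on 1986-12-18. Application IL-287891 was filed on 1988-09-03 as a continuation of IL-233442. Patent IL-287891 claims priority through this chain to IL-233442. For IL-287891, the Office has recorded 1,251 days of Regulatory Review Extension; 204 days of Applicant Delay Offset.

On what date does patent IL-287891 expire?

Earliest priority filing: 18 December 1986.
Base term: 18 December 1986 + 21 years → 18 December 2007.
Regulatory Review Extension: 1251 days claimed exceeds the 1001-day cap, so +1001 days → 14 September 2010.
Applicant Delay Offset: −204 days → 22 February 2010.

February 22, 2010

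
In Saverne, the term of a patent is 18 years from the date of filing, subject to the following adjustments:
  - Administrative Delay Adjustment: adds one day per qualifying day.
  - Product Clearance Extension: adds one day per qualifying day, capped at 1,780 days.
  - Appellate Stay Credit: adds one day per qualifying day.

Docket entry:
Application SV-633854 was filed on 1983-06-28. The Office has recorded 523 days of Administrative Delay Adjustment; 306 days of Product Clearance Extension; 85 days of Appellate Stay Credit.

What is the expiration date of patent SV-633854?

2003-12-29

Base term: filing date + 18 years → 28 June 2001.
Administrative Delay Adjustment: +523 days → 3 December 2002.
Product Clearance Extension: 306 days (within the 1780-day cap) → +306 days → 5 October 2003.
Appellate Stay Credit: +85 days → 29 December 2003.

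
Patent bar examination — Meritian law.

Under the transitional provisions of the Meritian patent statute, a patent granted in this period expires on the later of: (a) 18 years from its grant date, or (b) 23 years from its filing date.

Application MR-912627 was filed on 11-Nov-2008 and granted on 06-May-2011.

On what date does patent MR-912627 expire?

(a) grant + 18 years → 6 May 2029.
(b) filing + 23 years → 11 November 2031.
Later of the two: 11 November 2031.

November 11, 2031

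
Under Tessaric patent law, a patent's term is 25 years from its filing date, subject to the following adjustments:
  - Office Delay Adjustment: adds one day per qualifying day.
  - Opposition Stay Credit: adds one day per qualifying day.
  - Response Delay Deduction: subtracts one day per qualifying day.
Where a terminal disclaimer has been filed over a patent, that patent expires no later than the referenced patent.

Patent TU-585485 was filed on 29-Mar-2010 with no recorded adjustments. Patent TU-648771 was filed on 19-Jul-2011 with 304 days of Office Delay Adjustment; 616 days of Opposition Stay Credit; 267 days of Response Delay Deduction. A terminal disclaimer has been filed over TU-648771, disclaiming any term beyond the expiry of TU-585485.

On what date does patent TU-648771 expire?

Natural term of TU-648771:
  Base: filing + 25 years → 19 July 2036.
  Office Delay Adjustment: +304 days → 19 May 2037.
  Opposition Stay Credit: +616 days → 25 January 2039.
  Response Delay Deduction: −267 days → 3 May 2038.
Expiry of referenced patent TU-585485:
  Base: filing + 25 years → 29 March 2035.
Terminal disclaimer: TU-648771 expires on the earlier of 3 May 2038 and 29 March 2035.

2035-03-29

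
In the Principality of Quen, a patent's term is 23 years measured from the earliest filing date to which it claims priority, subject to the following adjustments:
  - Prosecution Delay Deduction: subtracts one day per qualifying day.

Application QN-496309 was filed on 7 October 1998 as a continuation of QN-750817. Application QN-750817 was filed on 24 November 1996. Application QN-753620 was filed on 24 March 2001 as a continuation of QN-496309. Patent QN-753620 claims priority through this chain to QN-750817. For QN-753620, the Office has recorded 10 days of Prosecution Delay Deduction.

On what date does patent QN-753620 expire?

Earliest priority filing: 24 November 1996.
Base term: 24 November 1996 + 23 years → 24 November 2019.
Prosecution Delay Deduction: −10 days → 14 November 2019.

November 14, 2019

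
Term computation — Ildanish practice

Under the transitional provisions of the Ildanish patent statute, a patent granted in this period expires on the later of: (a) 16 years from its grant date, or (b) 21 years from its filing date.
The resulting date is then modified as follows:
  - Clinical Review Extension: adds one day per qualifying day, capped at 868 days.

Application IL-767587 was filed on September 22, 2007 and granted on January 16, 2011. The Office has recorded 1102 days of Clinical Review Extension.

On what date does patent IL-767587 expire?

(a) grant + 16 years → 16 January 2027.
(b) filing + 21 years → 22 September 2028.
Later of the two: 22 September 2028.
Clinical Review Extension: 1102 days claimed exceeds the 868-day cap, so +868 days → 7 February 2031.

2031-02-07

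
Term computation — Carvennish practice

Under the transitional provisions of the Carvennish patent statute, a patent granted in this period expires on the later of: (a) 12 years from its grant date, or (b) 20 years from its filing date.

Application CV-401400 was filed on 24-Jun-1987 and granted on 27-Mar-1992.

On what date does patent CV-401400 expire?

(a) grant + 12 years → 27 March 2004.
(b) filing + 20 years → 24 June 2007.
Later of the two: 24 June 2007.

June 24, 2007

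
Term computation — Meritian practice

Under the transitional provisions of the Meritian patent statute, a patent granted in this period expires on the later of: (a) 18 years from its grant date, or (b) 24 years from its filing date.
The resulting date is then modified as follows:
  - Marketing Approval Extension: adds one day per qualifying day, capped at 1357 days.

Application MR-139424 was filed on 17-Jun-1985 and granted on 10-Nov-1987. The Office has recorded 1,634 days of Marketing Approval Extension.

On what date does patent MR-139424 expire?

(a) grant + 18 years → 10 November 2005.
(b) filing + 24 years → 17 June 2009.
Later of the two: 17 June 2009.
Marketing Approval Extension: 1634 days claimed exceeds the 1357-day cap, so +1357 days → 5 March 2013.

March 5, 2013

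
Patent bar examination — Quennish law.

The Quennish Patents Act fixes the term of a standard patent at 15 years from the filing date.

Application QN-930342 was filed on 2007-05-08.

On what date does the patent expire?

May 8, 2022

Filing date + 15 years → 8 May 2022.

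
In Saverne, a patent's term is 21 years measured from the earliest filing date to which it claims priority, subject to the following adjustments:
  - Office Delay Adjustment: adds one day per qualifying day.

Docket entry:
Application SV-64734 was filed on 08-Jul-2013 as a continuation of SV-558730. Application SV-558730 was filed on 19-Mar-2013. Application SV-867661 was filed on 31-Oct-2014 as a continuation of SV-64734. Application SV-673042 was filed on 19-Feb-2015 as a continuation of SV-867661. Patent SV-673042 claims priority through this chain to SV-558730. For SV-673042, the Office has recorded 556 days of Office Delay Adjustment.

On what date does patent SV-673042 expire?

Earliest priority filing: 19 March 2013.
Base term: 19 March 2013 + 21 years → 19 March 2034.
Office Delay Adjustment: +556 days → 26 September 2035.

2035-09-26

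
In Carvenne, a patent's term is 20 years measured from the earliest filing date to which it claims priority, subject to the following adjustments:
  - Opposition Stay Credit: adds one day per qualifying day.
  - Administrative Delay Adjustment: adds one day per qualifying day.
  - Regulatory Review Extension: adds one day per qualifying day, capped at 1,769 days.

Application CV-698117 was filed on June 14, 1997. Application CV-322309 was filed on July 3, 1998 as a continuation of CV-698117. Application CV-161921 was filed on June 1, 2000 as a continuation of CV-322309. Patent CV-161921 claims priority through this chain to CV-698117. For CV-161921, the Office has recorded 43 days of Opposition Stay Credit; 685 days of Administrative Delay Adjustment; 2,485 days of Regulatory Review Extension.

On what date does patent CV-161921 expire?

Earliest priority filing: 14 June 1997.
Base term: 14 June 1997 + 20 years → 14 June 2017.
Opposition Stay Credit: +43 days → 27 July 2017.
Administrative Delay Adjustment: +685 days → 12 June 2019.
Regulatory Review Extension: 2485 days claimed exceeds the 1769-day cap, so +1769 days → 15 April 2024.

2024-04-15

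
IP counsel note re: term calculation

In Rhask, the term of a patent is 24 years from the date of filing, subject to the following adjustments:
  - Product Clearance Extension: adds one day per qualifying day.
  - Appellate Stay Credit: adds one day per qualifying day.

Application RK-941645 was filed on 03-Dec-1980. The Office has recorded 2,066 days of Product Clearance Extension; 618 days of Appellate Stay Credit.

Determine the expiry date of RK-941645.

Base term: filing date + 24 years → 3 December 2004.
Product Clearance Extension: +2066 days → 31 July 2010.
Appellate Stay Credit: +618 days → 9 April 2012.

April 9, 2012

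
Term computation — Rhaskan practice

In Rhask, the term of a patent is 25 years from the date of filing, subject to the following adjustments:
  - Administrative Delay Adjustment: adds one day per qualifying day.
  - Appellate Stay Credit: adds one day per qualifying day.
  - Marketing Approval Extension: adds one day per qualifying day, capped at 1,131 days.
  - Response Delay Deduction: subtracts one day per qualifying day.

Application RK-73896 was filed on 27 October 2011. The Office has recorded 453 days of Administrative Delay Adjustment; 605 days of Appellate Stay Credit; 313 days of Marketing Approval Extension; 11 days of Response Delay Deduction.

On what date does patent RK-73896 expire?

2040-07-18

Base term: filing date + 25 years → 27 October 2036.
Administrative Delay Adjustment: +453 days → 23 January 2038.
Appellate Stay Credit: +605 days → 20 September 2039.
Marketing Approval Extension: 313 days (within the 1131-day cap) → +313 days → 29 July 2040.
Response Delay Deduction: −11 days → 18 July 2040.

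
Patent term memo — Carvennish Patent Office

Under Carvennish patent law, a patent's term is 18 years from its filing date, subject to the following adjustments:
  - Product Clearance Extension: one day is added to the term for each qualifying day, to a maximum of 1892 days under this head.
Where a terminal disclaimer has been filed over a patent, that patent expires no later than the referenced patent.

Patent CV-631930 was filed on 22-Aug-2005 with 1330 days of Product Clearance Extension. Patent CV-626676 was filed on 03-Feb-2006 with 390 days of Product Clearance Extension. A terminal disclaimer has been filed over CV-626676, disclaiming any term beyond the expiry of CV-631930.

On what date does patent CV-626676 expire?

2025-02-27

Natural term of CV-626676:
  Base: filing + 18 years → 3 February 2024.
  Product Clearance Extension: 390 days (within the 1892-day cap) → +390 days → 27 February 2025.
Expiry of referenced patent CV-631930:
  Base: filing + 18 years → 22 August 2023.
  Product Clearance Extension: 1330 days (within the 1892-day cap) → +1330 days → 13 April 2027.
Terminal disclaimer: CV-626676 expires on the earlier of 27 February 2025 and 13 April 2027.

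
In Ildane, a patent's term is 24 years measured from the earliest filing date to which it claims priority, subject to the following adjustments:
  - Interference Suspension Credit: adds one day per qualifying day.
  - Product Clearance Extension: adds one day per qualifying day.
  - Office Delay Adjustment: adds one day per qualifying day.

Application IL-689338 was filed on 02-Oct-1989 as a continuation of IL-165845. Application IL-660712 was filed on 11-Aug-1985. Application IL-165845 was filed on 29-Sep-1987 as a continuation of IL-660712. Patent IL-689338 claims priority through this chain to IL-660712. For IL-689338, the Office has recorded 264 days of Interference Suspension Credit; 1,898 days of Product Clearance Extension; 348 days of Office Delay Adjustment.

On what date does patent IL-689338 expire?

June 25, 2016

Earliest priority filing: 11 August 1985.
Base term: 11 August 1985 + 24 years → 11 August 2009.
Interference Suspension Credit: +264 days → 2 May 2010.
Product Clearance Extension: +1898 days → 13 July 2015.
Office Delay Adjustment: +348 days → 25 June 2016.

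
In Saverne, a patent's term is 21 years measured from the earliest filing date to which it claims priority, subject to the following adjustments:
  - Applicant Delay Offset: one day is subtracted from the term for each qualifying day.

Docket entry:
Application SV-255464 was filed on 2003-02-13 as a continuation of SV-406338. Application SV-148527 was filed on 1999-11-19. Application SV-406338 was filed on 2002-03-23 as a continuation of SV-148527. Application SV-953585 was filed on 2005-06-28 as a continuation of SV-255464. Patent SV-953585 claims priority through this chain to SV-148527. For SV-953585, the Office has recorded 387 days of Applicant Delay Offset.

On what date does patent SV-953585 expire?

Earliest priority filing: 19 November 1999.
Base term: 19 November 1999 + 21 years → 19 November 2020.
Applicant Delay Offset: −387 days → 29 October 2019.

October 29, 2019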